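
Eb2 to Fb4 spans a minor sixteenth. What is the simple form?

minor 2nd

Subtracting seven from the interval number removes an octave: 16 − 14 = 2.
That makes a minor sixteenth a compound minor second — 2 octaves plus a minor second.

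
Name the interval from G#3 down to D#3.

Descending from G#3 to D#3 is the same interval as ascending D#3 to G#3.
D to G spans four letter names (D-E-F-G) — that makes it a fourth of some quality.
Counting semitones, D#3→G#3 is 5, which is the perfect fourth.

perfect fourth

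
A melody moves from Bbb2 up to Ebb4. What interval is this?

perfect eleventh

B to E spans four letter names (B-C-D-E), plus an octave — that makes it an eleventh of some quality.
The perfect eleventh spans 17 semitones, and Bbb2 to Ebb4 is exactly 17 semitones — so this is a perfect eleventh.
(Equivalently, a compound perfect fourth: a perfect fourth plus an octave.)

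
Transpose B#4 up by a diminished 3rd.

D5

Three letter names up from B: D.
Moving 2 semitones up from B#4 (the size of a diminished third) reaches D5.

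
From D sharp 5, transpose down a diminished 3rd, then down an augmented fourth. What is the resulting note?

F double-sharp 4

A diminished third down from D#5 is B##4.
Down an augmented fourth from B##4: F##4 (6 semitones down).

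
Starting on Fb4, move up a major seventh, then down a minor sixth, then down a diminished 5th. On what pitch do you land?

C#4

A major seventh up from Fb4 is Eb5.
A minor sixth down from Eb5 is G4.
G4 down a diminished fifth → C#4 (6 semitones).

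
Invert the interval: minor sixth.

Interval numbers invert to sum to nine: 6 + 3 = 9, so a sixth inverts to a third.
The quality also flips — minor becomes major — giving a major third.

major third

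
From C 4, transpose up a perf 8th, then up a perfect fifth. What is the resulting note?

A perfect octave up from C4 is C5.
A perfect fifth up from C5 is G5.

G 5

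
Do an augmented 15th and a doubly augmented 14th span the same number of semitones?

An augmented fifteenth spans 25 semitones, and a doubly augmented fourteenth also spans 25 semitones — they're enharmonic.

Yes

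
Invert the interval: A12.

First reduce the compound augmented twelfth to its simple form, an augmented fifth.
The rule of nine gives the new number: 9 − 5 = 4, so a fifth becomes a fourth.
Quality inverts too: augmented becomes diminished. That makes the inversion a diminished fourth.

diminished fourth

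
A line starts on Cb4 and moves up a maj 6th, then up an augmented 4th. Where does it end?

D5

Cb4 up a major sixth → Ab4 (9 semitones).
Ab4 up an augmented fourth → D5 (6 semitones).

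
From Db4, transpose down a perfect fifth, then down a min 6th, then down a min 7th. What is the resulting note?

C2

Db4 down a perfect fifth → Gb3 (7 semitones).
Gb3 down a minor sixth → Bb2 (8 semitones).
Down a minor seventh from Bb2: C2 (10 semitones down).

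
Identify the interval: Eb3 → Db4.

E to D spans seven letter names (E-F-G-A-B-C-D): a seventh.
At 10 semitones, Eb3→Db4 falls one short of a major seventh: minor.

minor 7th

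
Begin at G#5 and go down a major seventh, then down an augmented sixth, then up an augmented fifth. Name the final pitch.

G4

A major seventh down from G#5 is A4.
An augmented sixth down from A4 is Cb4.
Up an augmented fifth from Cb4: G4 (8 semitones up).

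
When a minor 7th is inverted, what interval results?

Interval numbers invert to sum to nine: 7 + 2 = 9, so a seventh inverts to a second.
The quality also flips — minor becomes major — giving a major second.

major second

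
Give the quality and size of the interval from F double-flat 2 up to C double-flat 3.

F to C spans five letter names (F-G-A-B-C) — that makes it a fifth of some quality.
Fbb2 to Cbb3 is 7 semitones, matching the perfect fifth exactly, so the quality is perfect.

P5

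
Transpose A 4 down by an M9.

G 3

The ninth's letter: A down two letter names plus an octave → G.
A major ninth is 14 semitones; 14 semitones down from A4 gives G3.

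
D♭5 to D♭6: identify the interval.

D to D is the same letter name, plus an octave, so the interval is some kind of octave.
Counting semitones, Db5→Db6 is 12, which is the perfect octave.

P8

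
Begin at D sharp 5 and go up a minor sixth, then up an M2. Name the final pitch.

C sharp 6

D#5 up a minor sixth → B5 (8 semitones).
Up a major second from B5: C#6 (2 semitones up).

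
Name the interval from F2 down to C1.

perfect eleventh

Descending from F2 to C1 is the same interval as ascending C1 to F2.
C to F spans four letter names (C-D-E-F), plus an octave, so the interval is some kind of eleventh.
The perfect eleventh spans 17 semitones, and C1 to F2 is exactly 17 semitones — so this is a perfect eleventh.
(Equivalently, a compound perfect fourth: a perfect fourth plus an octave.)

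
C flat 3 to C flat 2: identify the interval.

Descending from Cb3 to Cb2 is the same interval as ascending Cb2 to Cb3.
C to C is the same letter name, plus an octave — that makes it an octave of some quality.
Cb2 to Cb3 is 12 semitones, matching the perfect octave exactly, so the quality is perfect.

perfect octave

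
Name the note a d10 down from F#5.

D##4

Counting three letter names plus an octave down from F lands on D.
A diminished tenth spans 14 semitones, so from F#5 the target pitch is D##4.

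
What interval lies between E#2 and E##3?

augmented octave

E to E is the same letter name, plus an octave — that makes it an octave of some quality.
The perfect octave is 12 semitones; here we have 13, one semitone wider: augmented.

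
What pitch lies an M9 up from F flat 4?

G flat 5

Counting two letter names plus an octave up from F lands on G.
A major ninth is 14 semitones; 14 semitones up from Fb4 gives Gb5.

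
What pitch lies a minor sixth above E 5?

C 6

Six letter names up from E: C.
A minor sixth is 8 semitones; 8 semitones up from E5 gives C6.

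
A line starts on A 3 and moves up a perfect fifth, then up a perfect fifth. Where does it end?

Up a perfect fifth from A3: E4 (7 semitones up).
E4 up a perfect fifth → B4 (7 semitones).

B 4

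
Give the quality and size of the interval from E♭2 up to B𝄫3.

diminished twelfth

E to B spans five letter names (E-F-G-A-B), plus an octave — that makes it a twelfth of some quality.
Eb2 to Bbb3 spans 18 semitones — one semitone narrower than the perfect twelfth (19) — giving a diminished twelfth.
(Equivalently, a compound diminished fifth: a diminished fifth plus an octave.)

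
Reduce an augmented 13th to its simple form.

augmented 6th

Each octave removed subtracts seven from the number: 13 − 7 = 6.
Quality carries through unchanged, so the simple form is an augmented sixth.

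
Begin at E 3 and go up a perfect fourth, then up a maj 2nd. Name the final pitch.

A perfect fourth up from E3 is A3.
A major second up from A3 is B3.

B 3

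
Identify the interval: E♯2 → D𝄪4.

E to D spans seven letter names (E-F-G-A-B-C-D), plus an octave, so the interval is some kind of fourteenth.
Counting semitones, E#2→D##4 is 23, which is the major fourteenth.
(Equivalently, a compound major seventh: a major seventh plus an octave.)

major 14th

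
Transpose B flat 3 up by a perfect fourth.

E flat 4

Counting four letter names up from B lands on E.
A perfect fourth spans 5 semitones, so from Bb3 the target pitch is Eb4.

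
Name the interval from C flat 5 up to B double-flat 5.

C to B spans seven letter names (C-D-E-F-G-A-B): a seventh.
A major seventh would be 11 semitones, but Cb5 to Bbb5 is 10 — one semitone narrower, making it a minor seventh.

minor seventh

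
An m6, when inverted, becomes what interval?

Inverted interval numbers add to nine, so a sixth pairs with a third (6 + 3 = 9).
Quality inverts too: minor becomes major. That makes the inversion a major third.

M3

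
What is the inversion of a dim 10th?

A6

First reduce the compound diminished tenth to its simple form, a diminished third.
The rule of nine gives the new number: 9 − 3 = 6, so a third becomes a sixth.
The quality also flips — diminished becomes augmented — giving an augmented sixth.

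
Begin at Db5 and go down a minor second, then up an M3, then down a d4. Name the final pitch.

Down a minor second from Db5: C5 (1 semitone down).
C5 up a major third → E5 (4 semitones).
A diminished fourth down from E5 is B#4.

B#4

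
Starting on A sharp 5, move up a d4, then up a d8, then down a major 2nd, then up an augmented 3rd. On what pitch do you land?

E 7

A#5 up a diminished fourth → D6 (4 semitones).
A diminished octave up from D6 is Db7.
A major second down from Db7 is Cb7.
Up an augmented third from Cb7: E7 (5 semitones up).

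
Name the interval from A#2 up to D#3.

A to D spans four letter names (A-B-C-D), so the interval is some kind of fourth.
The perfect fourth spans 5 semitones, and A#2 to D#3 is exactly 5 semitones — so this is a perfect fourth.

perfect fourth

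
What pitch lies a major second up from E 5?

F sharp 5

Two letter names up from E: F.
Moving 2 semitones up from E5 (the size of a major second) reaches F#5.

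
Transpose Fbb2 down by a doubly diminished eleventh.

The eleventh's letter: F down four letter names plus an octave → C.
A doubly diminished eleventh is 15 semitones; 15 semitones down from Fbb2 gives C1.

C1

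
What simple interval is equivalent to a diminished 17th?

d3

Subtracting seven from the interval number removes an octave: 17 − 14 = 3.
That makes a diminished seventeenth a compound diminished third — 2 octaves plus a diminished third.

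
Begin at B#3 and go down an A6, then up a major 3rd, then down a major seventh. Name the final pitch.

G2

B#3 down an augmented sixth → D3 (10 semitones).
D3 up a major third → F#3 (4 semitones).
F#3 down a major seventh → G2 (11 semitones).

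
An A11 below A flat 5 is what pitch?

E double-flat 4

Four letters down from A (plus an octave) reaches E.
An augmented eleventh spans 18 semitones, so from Ab5 the target pitch is Ebb4.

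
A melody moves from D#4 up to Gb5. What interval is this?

dd11

D to G spans four letter names (D-E-F-G), plus an octave: an eleventh.
The perfect eleventh is 17 semitones; here we have 15, two semitones narrower: doubly diminished.
(Equivalently, a compound doubly diminished fourth: a doubly diminished fourth plus an octave.)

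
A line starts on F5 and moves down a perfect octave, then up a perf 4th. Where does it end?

Down a perfect octave from F5: F4 (12 semitones down).
A perfect fourth up from F4 is Bb4.

Bb4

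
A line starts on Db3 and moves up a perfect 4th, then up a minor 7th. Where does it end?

Fb4

Db3 up a perfect fourth → Gb3 (5 semitones).
Up a minor seventh from Gb3: Fb4 (10 semitones up).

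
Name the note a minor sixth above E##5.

C##6

The sixth takes the letter from E up to C.
A minor sixth spans 8 semitones, so from E##5 the target pitch is C##6.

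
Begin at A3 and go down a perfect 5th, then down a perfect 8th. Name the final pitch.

A perfect fifth down from A3 is D3.
D3 down a perfect octave → D2 (12 semitones).

D2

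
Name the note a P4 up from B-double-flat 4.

Counting four letter names up from B lands on E.
Moving 5 semitones up from Bbb4 (the size of a perfect fourth) reaches Ebb5.

E-double-flat 5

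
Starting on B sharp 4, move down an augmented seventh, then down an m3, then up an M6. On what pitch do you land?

F sharp 4

Down an augmented seventh from B#4: C4 (12 semitones down).
Down a minor third from C4: A3 (3 semitones down).
Up a major sixth from A3: F#4 (9 semitones up).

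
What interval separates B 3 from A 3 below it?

major second

Descending from B3 to A3 is the same interval as ascending A3 to B3.
A to B spans two letter names (A-B), so the interval is some kind of second.
The major second spans 2 semitones, and A3 to B3 is exactly 2 semitones — so this is a major second.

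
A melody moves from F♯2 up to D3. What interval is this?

F to D spans six letter names (F-G-A-B-C-D): a sixth.
F#2 to D3 is 8 semitones, a half step short of the major sixth (9), so this is minor.

minor 6th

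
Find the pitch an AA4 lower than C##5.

G4

Four letter names down from C: G.
A doubly augmented fourth is 7 semitones; 7 semitones down from C##5 gives G4.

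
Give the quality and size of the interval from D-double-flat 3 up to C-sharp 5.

AA14

D to C spans seven letter names (D-E-F-G-A-B-C), plus an octave — that makes it a fourteenth of some quality.
A major fourteenth would be 23 semitones; Dbb3 to C#5 is 25, two semitones wider, so the interval is doubly augmented.
(Equivalently, a compound doubly augmented seventh: a doubly augmented seventh plus an octave.)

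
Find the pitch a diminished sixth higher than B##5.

Six letter names up from B: G.
A diminished sixth is 7 semitones; 7 semitones up from B##5 gives G#6.

G#6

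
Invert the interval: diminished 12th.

First reduce the compound diminished twelfth to its simple form, a diminished fifth.
Interval numbers invert to sum to nine: 5 + 4 = 9, so a fifth inverts to a fourth.
And diminished becomes augmented under inversion, so we get an augmented fourth.

augmented 4th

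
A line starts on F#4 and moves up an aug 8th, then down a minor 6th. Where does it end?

F#4 up an augmented octave → F##5 (13 semitones).
Down a minor sixth from F##5: A##4 (8 semitones down).

A##4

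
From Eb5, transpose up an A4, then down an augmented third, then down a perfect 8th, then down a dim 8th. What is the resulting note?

F3

An augmented fourth up from Eb5 is A5.
An augmented third down from A5 is Fb5.
A perfect octave down from Fb5 is Fb4.
Down a diminished octave from Fb4: F3 (11 semitones down).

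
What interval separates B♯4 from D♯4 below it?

major 6th

Descending from B#4 to D#4 is the same interval as ascending D#4 to B#4.
D to B spans six letter names (D-E-F-G-A-B) — that makes it a sixth of some quality.
Counting semitones, D#4→B#4 is 9, which is the major sixth.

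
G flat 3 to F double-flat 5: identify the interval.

G to F spans seven letter names (G-A-B-C-D-E-F), plus an octave: a fourteenth.
A major fourteenth would be 23 semitones; Gb3 to Fbb5 is 21, two semitones narrower, so the interval is diminished.
(Equivalently, a compound diminished seventh: a diminished seventh plus an octave.)

diminished fourteenth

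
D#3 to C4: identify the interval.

D to C spans seven letter names (D-E-F-G-A-B-C), so the interval is some kind of seventh.
A major seventh would be 11 semitones; D#3 to C4 is 9, two semitones narrower, so the interval is diminished.

d7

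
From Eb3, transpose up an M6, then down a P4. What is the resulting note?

G3

Eb3 up a major sixth → C4 (9 semitones).
A perfect fourth down from C4 is G3.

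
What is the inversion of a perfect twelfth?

First reduce the compound perfect twelfth to its simple form, a perfect fifth.
Interval numbers invert to sum to nine: 5 + 4 = 9, so a fifth inverts to a fourth.
Quality inverts too: perfect stays perfect. That makes the inversion a perfect fourth.

P4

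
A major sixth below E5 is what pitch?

G4

The sixth takes the letter from E down to G.
A major sixth is 9 semitones; 9 semitones down from E5 gives G4.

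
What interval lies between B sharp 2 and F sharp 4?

d12

B to F spans five letter names (B-C-D-E-F), plus an octave: a twelfth.
B#2 to F#4 spans 18 semitones — one semitone narrower than the perfect twelfth (19) — giving a diminished twelfth.
(Equivalently, a compound diminished fifth: a diminished fifth plus an octave.)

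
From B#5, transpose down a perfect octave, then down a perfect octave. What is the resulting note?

B#5 down a perfect octave → B#4 (12 semitones).
B#4 down a perfect octave → B#3 (12 semitones).

B#3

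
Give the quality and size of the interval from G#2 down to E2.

Descending from G#2 to E2 is the same interval as ascending E2 to G#2.
E to G spans three letter names (E-F-G) — that makes it a third of some quality.
Counting semitones, E2→G#2 is 4, which is the major third.

M3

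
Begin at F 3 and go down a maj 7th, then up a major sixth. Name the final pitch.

F3 down a major seventh → Gb2 (11 semitones).
Up a major sixth from Gb2: Eb3 (9 semitones up).

E flat 3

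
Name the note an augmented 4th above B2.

E#3

Four letter names up from B: E.
An augmented fourth is 6 semitones; 6 semitones up from B2 gives E#3.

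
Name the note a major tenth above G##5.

Three letters up from G (plus an octave) reaches B.
A major tenth is 16 semitones; 16 semitones up from G##5 gives B##6.

B##6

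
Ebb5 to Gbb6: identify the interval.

E to G spans three letter names (E-F-G), plus an octave, so the interval is some kind of tenth.
Ebb5 to Gbb6 is 15 semitones, a half step short of the major tenth (16), so this is minor.
(Equivalently, a compound minor third: a minor third plus an octave.)

m10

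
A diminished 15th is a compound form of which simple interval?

diminished octave

Take out an octave (7 from the number): 15 − 7 = 8.
Quality carries through unchanged, so the simple form is a diminished octave.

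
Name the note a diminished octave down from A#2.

For an octave the letter name doesn't change: still A, an octave down.
A diminished octave spans 11 semitones, so from A#2 the target pitch is A##1.

A##1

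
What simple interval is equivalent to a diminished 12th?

diminished 5th

Each octave removed subtracts seven from the number: 12 − 7 = 5.
Quality carries through unchanged, so the simple form is a diminished fifth.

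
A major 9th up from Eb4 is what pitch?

Two letters up from E (plus an octave) reaches F.
Moving 14 semitones up from Eb4 (the size of a major ninth) reaches F5.

F5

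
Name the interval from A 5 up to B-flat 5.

minor second

A to B spans two letter names (A-B): a second.
A major second would be 2 semitones, but A5 to Bb5 is 1 — one semitone narrower, making it a minor second.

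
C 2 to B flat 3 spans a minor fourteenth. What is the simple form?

Subtracting seven from the interval number removes an octave: 14 − 7 = 7.
So a minor fourteenth is an octave plus a minor seventh. The quality is unchanged.

minor 7th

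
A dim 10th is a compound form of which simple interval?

d3

Each octave removed subtracts seven from the number: 10 − 7 = 3.
That makes a diminished tenth a compound diminished third — an octave plus a diminished third.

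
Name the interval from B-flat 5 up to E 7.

A11

B to E spans four letter names (B-C-D-E), plus an octave: an eleventh.
The perfect eleventh is 17 semitones; here we have 18, one semitone wider: augmented.
(Equivalently, a compound augmented fourth: an augmented fourth plus an octave.)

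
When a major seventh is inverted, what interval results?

Interval numbers invert to sum to nine: 7 + 2 = 9, so a seventh inverts to a second.
The quality also flips — major becomes minor — giving a minor second.

minor 2nd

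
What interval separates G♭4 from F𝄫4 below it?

Descending from Gb4 to Fbb4 is the same interval as ascending Fbb4 to Gb4.
F to G spans two letter names (F-G), so the interval is some kind of second.
A major second would be 2 semitones; Fbb4 to Gb4 is 3, one semitone wider, so the interval is augmented.

augmented second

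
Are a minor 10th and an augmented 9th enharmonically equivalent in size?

A minor tenth spans 15 semitones, and an augmented ninth also spans 15 semitones — they're enharmonic.

Yes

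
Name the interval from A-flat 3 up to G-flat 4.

minor seventh

A to G spans seven letter names (A-B-C-D-E-F-G), so the interval is some kind of seventh.
A major seventh would be 11 semitones, but Ab3 to Gb4 is 10 — one semitone narrower, making it a minor seventh.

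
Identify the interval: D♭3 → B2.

Descending from Db3 to B2 is the same interval as ascending B2 to Db3.
B to D spans three letter names (B-C-D), so the interval is some kind of third.
The major third is 4 semitones; here we have 2, two semitones narrower: diminished.

d3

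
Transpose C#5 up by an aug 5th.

The fifth takes the letter from C up to G.
An augmented fifth is 8 semitones; 8 semitones up from C#5 gives G##5.

G##5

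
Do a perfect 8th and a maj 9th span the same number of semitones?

No

A perfect octave is 12 semitones but a major ninth is 14 semitones — different sizes.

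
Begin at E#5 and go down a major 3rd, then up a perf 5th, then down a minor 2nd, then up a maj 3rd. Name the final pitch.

A##5

Down a major third from E#5: C#5 (4 semitones down).
Up a perfect fifth from C#5: G#5 (7 semitones up).
G#5 down a minor second → F##5 (1 semitone).
F##5 up a major third → A##5 (4 semitones).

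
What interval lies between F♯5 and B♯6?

F to B spans four letter names (F-G-A-B), plus an octave: an eleventh.
A perfect eleventh would be 17 semitones; F#5 to B#6 is 18, one semitone wider, so the interval is augmented.
(Equivalently, a compound augmented fourth: an augmented fourth plus an octave.)

augmented eleventh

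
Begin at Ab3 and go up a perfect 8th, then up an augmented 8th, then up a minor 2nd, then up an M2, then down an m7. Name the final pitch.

D5

Up a perfect octave from Ab3: Ab4 (12 semitones up).
Ab4 up an augmented octave → A5 (13 semitones).
A5 up a minor second → Bb5 (1 semitone).
A major second up from Bb5 is C6.
A minor seventh down from C6 is D5.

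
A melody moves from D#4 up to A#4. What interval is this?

D to A spans five letter names (D-E-F-G-A), so the interval is some kind of fifth.
The perfect fifth spans 7 semitones, and D#4 to A#4 is exactly 7 semitones — so this is a perfect fifth.

perfect fifth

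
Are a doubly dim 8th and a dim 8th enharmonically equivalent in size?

A doubly diminished octave spans 10 semitones; a diminished octave spans 11 semitones. They differ by 1.

No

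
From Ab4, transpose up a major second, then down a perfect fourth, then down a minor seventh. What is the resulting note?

A major second up from Ab4 is Bb4.
A perfect fourth down from Bb4 is F4.
Down a minor seventh from F4: G3 (10 semitones down).

G3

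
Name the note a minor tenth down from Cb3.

Ab1

Counting three letter names plus an octave down from C lands on A.
A minor tenth is 15 semitones; 15 semitones down from Cb3 gives Ab1.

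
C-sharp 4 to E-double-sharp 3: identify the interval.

Descending from C#4 to E##3 is the same interval as ascending E##3 to C#4.
E to C spans six letter names (E-F-G-A-B-C), so the interval is some kind of sixth.
A major sixth would be 9 semitones; E##3 to C#4 is 7, two semitones narrower, so the interval is diminished.

d6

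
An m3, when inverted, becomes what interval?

M6

Interval numbers invert to sum to nine: 3 + 6 = 9, so a third inverts to a sixth.
The quality also flips — minor becomes major — giving a major sixth.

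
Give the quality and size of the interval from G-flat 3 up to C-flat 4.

perfect fourth

G to C spans four letter names (G-A-B-C), so the interval is some kind of fourth.
Counting semitones, Gb3→Cb4 is 5, which is the perfect fourth.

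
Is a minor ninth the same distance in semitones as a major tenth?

No

13 semitones (minor ninth) vs 16 semitones (major tenth): not equal.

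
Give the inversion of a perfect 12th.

First reduce the compound perfect twelfth to its simple form, a perfect fifth.
The rule of nine gives the new number: 9 − 5 = 4, so a fifth becomes a fourth.
The quality also flips — perfect stays perfect — giving a perfect fourth.

P4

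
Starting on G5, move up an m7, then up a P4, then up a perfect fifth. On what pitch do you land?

Up a minor seventh from G5: F6 (10 semitones up).
F6 up a perfect fourth → Bb6 (5 semitones).
A perfect fifth up from Bb6 is F7.

F7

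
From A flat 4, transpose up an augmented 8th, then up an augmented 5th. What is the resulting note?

Up an augmented octave from Ab4: A5 (13 semitones up).
A5 up an augmented fifth → E#6 (8 semitones).

E sharp 6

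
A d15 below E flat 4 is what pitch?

A fifteenth keeps the letter name E, two octaves down from E.
A diminished fifteenth is 23 semitones; 23 semitones down from Eb4 gives E2.

E 2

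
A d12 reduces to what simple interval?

Take out an octave (7 from the number): 12 − 7 = 5.
Quality carries through unchanged, so the simple form is a diminished fifth.

diminished fifth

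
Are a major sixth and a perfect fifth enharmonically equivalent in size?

A major sixth is 9 semitones but a perfect fifth is 7 semitones — different sizes.

No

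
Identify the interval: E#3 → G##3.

major 3rd

E to G spans three letter names (E-F-G), so the interval is some kind of third.
The major third spans 4 semitones, and E#3 to G##3 is exactly 4 semitones — so this is a major third.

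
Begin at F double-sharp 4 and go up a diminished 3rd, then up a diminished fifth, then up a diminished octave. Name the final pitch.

E double-flat 6

Up a diminished third from F##4: A4 (2 semitones up).
A diminished fifth up from A4 is Eb5.
A diminished octave up from Eb5 is Ebb6.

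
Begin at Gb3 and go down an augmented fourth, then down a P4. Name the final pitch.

An augmented fourth down from Gb3 is Dbb3.
Dbb3 down a perfect fourth → Abb2 (5 semitones).

Abb2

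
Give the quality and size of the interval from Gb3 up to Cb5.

P11

G to C spans four letter names (G-A-B-C), plus an octave — that makes it an eleventh of some quality.
Gb3 to Cb5 is 17 semitones, matching the perfect eleventh exactly, so the quality is perfect.
(Equivalently, a compound perfect fourth: a perfect fourth plus an octave.)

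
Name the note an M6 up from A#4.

F##5

Counting six letter names up from A lands on F.
Moving 9 semitones up from A#4 (the size of a major sixth) reaches F##5.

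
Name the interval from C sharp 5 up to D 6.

C to D spans two letter names (C-D), plus an octave: a ninth.
C#5 to D6 is 13 semitones, a half step short of the major ninth (14), so this is minor.
(Equivalently, a compound minor second: a minor second plus an octave.)

m9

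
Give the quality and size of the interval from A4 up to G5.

minor 7th

A to G spans seven letter names (A-B-C-D-E-F-G) — that makes it a seventh of some quality.
A4 to G5 is 10 semitones, a half step short of the major seventh (11), so this is minor.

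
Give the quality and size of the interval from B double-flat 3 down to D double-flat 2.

Descending from Bbb3 to Dbb2 is the same interval as ascending Dbb2 to Bbb3.
D to B spans six letter names (D-E-F-G-A-B), plus an octave: a thirteenth.
Counting semitones, Dbb2→Bbb3 is 21, which is the major thirteenth.
(Equivalently, a compound major sixth: a major sixth plus an octave.)

major thirteenth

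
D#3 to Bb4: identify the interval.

D to B spans six letter names (D-E-F-G-A-B), plus an octave, so the interval is some kind of thirteenth.
D#3 to Bb4 spans 19 semitones — two semitones narrower than the major thirteenth (21) — giving a diminished thirteenth.
(Equivalently, a compound diminished sixth: a diminished sixth plus an octave.)

d13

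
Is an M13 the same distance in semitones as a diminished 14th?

Yes

A major thirteenth = 21 semitones = a diminished fourteenth; enharmonically equal.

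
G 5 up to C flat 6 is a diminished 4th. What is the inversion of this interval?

Interval numbers invert to sum to nine: 4 + 5 = 9, so a fourth inverts to a fifth.
Quality inverts too: diminished becomes augmented. That makes the inversion an augmented fifth.

augmented 5th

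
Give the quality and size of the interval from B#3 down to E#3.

perfect 5th

Descending from B#3 to E#3 is the same interval as ascending E#3 to B#3.
E to B spans five letter names (E-F-G-A-B), so the interval is some kind of fifth.
E#3 to B#3 is 7 semitones, matching the perfect fifth exactly, so the quality is perfect.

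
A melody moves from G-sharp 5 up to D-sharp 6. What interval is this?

G to D spans five letter names (G-A-B-C-D) — that makes it a fifth of some quality.
Counting semitones, G#5→D#6 is 7, which is the perfect fifth.

P5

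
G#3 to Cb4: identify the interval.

G to C spans four letter names (G-A-B-C): a fourth.
A perfect fourth would be 5 semitones; G#3 to Cb4 is 3, two semitones narrower, so the interval is doubly diminished.

dd4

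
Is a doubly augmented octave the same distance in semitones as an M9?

A doubly augmented octave spans 14 semitones, and a major ninth also spans 14 semitones — they're enharmonic.

Yes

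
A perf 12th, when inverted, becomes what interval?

First reduce the compound perfect twelfth to its simple form, a perfect fifth.
Inverted interval numbers add to nine, so a fifth pairs with a fourth (5 + 4 = 9).
The quality also flips — perfect stays perfect — giving a perfect fourth.

perfect 4th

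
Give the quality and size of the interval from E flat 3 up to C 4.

E to C spans six letter names (E-F-G-A-B-C) — that makes it a sixth of some quality.
The major sixth spans 9 semitones, and Eb3 to C4 is exactly 9 semitones — so this is a major sixth.

M6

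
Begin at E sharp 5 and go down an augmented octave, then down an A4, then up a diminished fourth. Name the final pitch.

E double-flat 4

Down an augmented octave from E#5: E4 (13 semitones down).
An augmented fourth down from E4 is Bb3.
Bb3 up a diminished fourth → Ebb4 (4 semitones).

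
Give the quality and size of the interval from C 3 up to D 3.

C to D spans two letter names (C-D): a second.
Counting semitones, C3→D3 is 2, which is the major second.

major second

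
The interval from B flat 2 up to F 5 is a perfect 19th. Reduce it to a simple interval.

Take out 2 octaves (14 from the number): 19 − 14 = 5.
Quality carries through unchanged, so the simple form is a perfect fifth.

perfect 5th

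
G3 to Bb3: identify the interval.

G to B spans three letter names (G-A-B): a third.
G3 to Bb3 is 3 semitones, a half step short of the major third (4), so this is minor.

minor third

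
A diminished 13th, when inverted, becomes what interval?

augmented third

First reduce the compound diminished thirteenth to its simple form, a diminished sixth.
Interval numbers invert to sum to nine: 6 + 3 = 9, so a sixth inverts to a third.
The quality also flips — diminished becomes augmented — giving an augmented third.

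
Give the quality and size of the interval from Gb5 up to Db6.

G to D spans five letter names (G-A-B-C-D) — that makes it a fifth of some quality.
Counting semitones, Gb5→Db6 is 7, which is the perfect fifth.

perfect 5th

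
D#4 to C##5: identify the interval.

major seventh

D to C spans seven letter names (D-E-F-G-A-B-C): a seventh.
The major seventh spans 11 semitones, and D#4 to C##5 is exactly 11 semitones — so this is a major seventh.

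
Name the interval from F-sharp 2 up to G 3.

m9

F to G spans two letter names (F-G), plus an octave: a ninth.
F#2 to G3 is 13 semitones, a half step short of the major ninth (14), so this is minor.
(Equivalently, a compound minor second: a minor second plus an octave.)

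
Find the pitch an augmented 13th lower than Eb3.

Gbb1

The thirteenth's letter: E down six letter names plus an octave → G.
An augmented thirteenth spans 22 semitones, so from Eb3 the target pitch is Gbb1.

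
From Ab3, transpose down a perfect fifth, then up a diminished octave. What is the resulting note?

Ab3 down a perfect fifth → Db3 (7 semitones).
A diminished octave up from Db3 is Dbb4.

Dbb4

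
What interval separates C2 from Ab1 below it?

Descending from C2 to Ab1 is the same interval as ascending Ab1 to C2.
A to C spans three letter names (A-B-C): a third.
Counting semitones, Ab1→C2 is 4, which is the major third.

major 3rd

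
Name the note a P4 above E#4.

A#4

Counting four letter names up from E lands on A.
A perfect fourth spans 5 semitones, so from E#4 the target pitch is A#4.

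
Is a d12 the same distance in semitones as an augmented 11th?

Yes

Both span 18 semitones: a diminished twelfth and an augmented eleventh are the same chromatic distance.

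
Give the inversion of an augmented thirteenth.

diminished 3rd

First reduce the compound augmented thirteenth to its simple form, an augmented sixth.
The rule of nine gives the new number: 9 − 6 = 3, so a sixth becomes a third.
The quality also flips — augmented becomes diminished — giving a diminished third.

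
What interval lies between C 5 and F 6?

perfect eleventh

C to F spans four letter names (C-D-E-F), plus an octave — that makes it an eleventh of some quality.
The perfect eleventh spans 17 semitones, and C5 to F6 is exactly 17 semitones — so this is a perfect eleventh.
(Equivalently, a compound perfect fourth: a perfect fourth plus an octave.)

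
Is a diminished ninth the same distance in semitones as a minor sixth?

12 semitones (diminished ninth) vs 8 semitones (minor sixth): not equal.

No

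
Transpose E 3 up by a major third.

Three letter names up from E: G.
A major third spans 4 semitones, so from E3 the target pitch is G#3.

G-sharp 3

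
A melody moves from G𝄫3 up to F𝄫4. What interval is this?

minor seventh

G to F spans seven letter names (G-A-B-C-D-E-F) — that makes it a seventh of some quality.
A major seventh would be 11 semitones, but Gbb3 to Fbb4 is 10 — one semitone narrower, making it a minor seventh.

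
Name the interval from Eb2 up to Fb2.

E to F spans two letter names (E-F) — that makes it a second of some quality.
A major second would be 2 semitones, but Eb2 to Fb2 is 1 — one semitone narrower, making it a minor second.

m2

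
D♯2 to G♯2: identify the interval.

D to G spans four letter names (D-E-F-G) — that makes it a fourth of some quality.
The perfect fourth spans 5 semitones, and D#2 to G#2 is exactly 5 semitones — so this is a perfect fourth.

P4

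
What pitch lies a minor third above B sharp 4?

D sharp 5

Counting three letter names up from B lands on D.
A minor third spans 3 semitones, so from B#4 the target pitch is D#5.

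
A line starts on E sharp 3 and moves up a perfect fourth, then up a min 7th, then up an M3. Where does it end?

B sharp 4

Up a perfect fourth from E#3: A#3 (5 semitones up).
A#3 up a minor seventh → G#4 (10 semitones).
Up a major third from G#4: B#4 (4 semitones up).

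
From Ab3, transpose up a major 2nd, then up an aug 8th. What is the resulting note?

A major second up from Ab3 is Bb3.
Bb3 up an augmented octave → B4 (13 semitones).

B4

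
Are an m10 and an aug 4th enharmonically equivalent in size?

A minor tenth is 15 semitones but an augmented fourth is 6 semitones — different sizes.

No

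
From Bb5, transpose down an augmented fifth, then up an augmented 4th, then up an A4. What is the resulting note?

D6

Bb5 down an augmented fifth → Ebb5 (8 semitones).
Up an augmented fourth from Ebb5: Ab5 (6 semitones up).
Up an augmented fourth from Ab5: D6 (6 semitones up).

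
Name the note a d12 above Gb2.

The twelfth's letter: G up five letter names plus an octave → D.
A diminished twelfth spans 18 semitones, so from Gb2 the target pitch is Dbb4.

Dbb4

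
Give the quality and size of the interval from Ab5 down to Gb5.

Descending from Ab5 to Gb5 is the same interval as ascending Gb5 to Ab5.
G to A spans two letter names (G-A) — that makes it a second of some quality.
Gb5 to Ab5 is 2 semitones, matching the major second exactly, so the quality is major.

major 2nd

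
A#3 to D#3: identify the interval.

perfect 5th

Descending from A#3 to D#3 is the same interval as ascending D#3 to A#3.
D to A spans five letter names (D-E-F-G-A), so the interval is some kind of fifth.
Counting semitones, D#3→A#3 is 7, which is the perfect fifth.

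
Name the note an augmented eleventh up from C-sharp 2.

Counting four letter names plus an octave up from C lands on F.
Moving 18 semitones up from C#2 (the size of an augmented eleventh) reaches F##3.

F-double-sharp 3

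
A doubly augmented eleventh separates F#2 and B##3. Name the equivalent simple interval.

Take out an octave (7 from the number): 11 − 7 = 4.
Quality carries through unchanged, so the simple form is a doubly augmented fourth.

doubly augmented fourth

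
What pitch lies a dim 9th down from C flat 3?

Two letters down from C (plus an octave) reaches B.
A diminished ninth is 12 semitones; 12 semitones down from Cb3 gives B1.

B 1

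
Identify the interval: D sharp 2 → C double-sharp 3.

D to C spans seven letter names (D-E-F-G-A-B-C): a seventh.
Counting semitones, D#2→C##3 is 11, which is the major seventh.

major seventh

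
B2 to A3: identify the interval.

B to A spans seven letter names (B-C-D-E-F-G-A), so the interval is some kind of seventh.
B2 to A3 is 10 semitones, a half step short of the major seventh (11), so this is minor.

minor 7th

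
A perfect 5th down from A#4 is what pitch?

Five letter names down from A: D.
Moving 7 semitones down from A#4 (the size of a perfect fifth) reaches D#4.

D#4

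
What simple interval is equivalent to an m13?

minor sixth

Each octave removed subtracts seven from the number: 13 − 7 = 6.
Quality carries through unchanged, so the simple form is a minor sixth.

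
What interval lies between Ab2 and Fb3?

A to F spans six letter names (A-B-C-D-E-F) — that makes it a sixth of some quality.
At 8 semitones, Ab2→Fb3 falls one short of a major sixth: minor.

minor sixth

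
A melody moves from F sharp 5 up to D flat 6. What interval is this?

diminished sixth

F to D spans six letter names (F-G-A-B-C-D): a sixth.
F#5 to Db6 spans 7 semitones — two semitones narrower than the major sixth (9) — giving a diminished sixth.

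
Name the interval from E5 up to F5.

m2

E to F spans two letter names (E-F): a second.
A major second would be 2 semitones, but E5 to F5 is 1 — one semitone narrower, making it a minor second.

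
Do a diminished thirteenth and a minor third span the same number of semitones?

A diminished thirteenth is 19 semitones but a minor third is 3 semitones — different sizes.

No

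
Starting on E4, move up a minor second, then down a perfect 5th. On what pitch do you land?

E4 up a minor second → F4 (1 semitone).
A perfect fifth down from F4 is Bb3.

Bb3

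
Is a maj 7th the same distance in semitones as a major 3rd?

A major seventh is 11 semitones but a major third is 4 semitones — different sizes.

No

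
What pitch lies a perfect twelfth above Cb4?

The twelfth's letter: C up five letter names plus an octave → G.
Moving 19 semitones up from Cb4 (the size of a perfect twelfth) reaches Gb5.

Gb5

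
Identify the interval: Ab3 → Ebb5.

d12

A to E spans five letter names (A-B-C-D-E), plus an octave, so the interval is some kind of twelfth.
A perfect twelfth would be 19 semitones; Ab3 to Ebb5 is 18, one semitone narrower, so the interval is diminished.
(Equivalently, a compound diminished fifth: a diminished fifth plus an octave.)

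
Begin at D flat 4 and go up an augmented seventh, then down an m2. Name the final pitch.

Db4 up an augmented seventh → C#5 (12 semitones).
C#5 down a minor second → B#4 (1 semitone).

B sharp 4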